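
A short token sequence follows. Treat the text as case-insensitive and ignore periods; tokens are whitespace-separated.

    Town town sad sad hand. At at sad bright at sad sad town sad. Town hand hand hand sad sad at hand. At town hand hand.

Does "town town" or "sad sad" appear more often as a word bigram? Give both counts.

"town town": 1 occurrence
"sad sad": 3 occurrences

"sad sad" (3 vs 1)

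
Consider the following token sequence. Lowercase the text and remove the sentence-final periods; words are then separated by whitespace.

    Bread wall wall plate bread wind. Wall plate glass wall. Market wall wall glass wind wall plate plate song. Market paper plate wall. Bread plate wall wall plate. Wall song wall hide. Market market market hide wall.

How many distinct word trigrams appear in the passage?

37 tokens → 35 trigram windows in total.
Repeated trigrams (each contributes count−1 duplicates):
  wall wall plate: 2
  wind wall plate: 2
2 duplicate windows → 35 − 2 = 33 distinct.

33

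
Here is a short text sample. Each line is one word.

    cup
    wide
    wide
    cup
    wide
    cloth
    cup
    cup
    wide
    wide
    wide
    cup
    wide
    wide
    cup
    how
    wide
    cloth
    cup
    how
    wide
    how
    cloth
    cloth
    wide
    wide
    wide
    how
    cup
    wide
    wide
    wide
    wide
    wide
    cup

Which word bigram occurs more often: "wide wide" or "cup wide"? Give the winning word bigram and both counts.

"wide wide" (10 vs 5)

"wide wide": 10 occurrences
"cup wide": 5 occurrences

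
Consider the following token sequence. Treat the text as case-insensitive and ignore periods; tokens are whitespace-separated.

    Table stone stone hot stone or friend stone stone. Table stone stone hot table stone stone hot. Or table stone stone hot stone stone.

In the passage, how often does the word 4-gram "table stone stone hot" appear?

4

Scanning the 21 overlapping 4-gram windows for "table stone stone hot":
  position 1–4: table stone stone hot
  position 10–13: table stone stone hot
  position 14–17: table stone stone hot
  position 19–22: table stone stone hot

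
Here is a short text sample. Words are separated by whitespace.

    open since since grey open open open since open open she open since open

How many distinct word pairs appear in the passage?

8

14 tokens → 13 bigram windows in total.
Repeated bigrams (each contributes count−1 duplicates):
  open open: 3
  open since: 3
  since open: 2
5 duplicate windows → 13 − 5 = 8 distinct.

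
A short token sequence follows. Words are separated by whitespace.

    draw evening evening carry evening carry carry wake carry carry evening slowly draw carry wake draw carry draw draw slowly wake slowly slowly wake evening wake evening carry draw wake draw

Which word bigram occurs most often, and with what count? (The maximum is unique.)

Bigram frequencies (highest first):
  evening carry: 3
  carry evening: 2
  carry carry: 2
  carry wake: 2
  draw carry: 2
  wake draw: 2
  … (14 more, each ≤ 2)

"evening carry", 3 times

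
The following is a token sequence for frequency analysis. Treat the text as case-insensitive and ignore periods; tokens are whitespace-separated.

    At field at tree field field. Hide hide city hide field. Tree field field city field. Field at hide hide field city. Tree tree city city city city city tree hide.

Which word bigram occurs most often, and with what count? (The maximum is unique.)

"city city", 4 times

Bigram frequencies (highest first):
  city city: 4
  field field: 3
  field at: 2
  tree field: 2
  hide hide: 2
  hide field: 2
  … (13 more, each ≤ 2)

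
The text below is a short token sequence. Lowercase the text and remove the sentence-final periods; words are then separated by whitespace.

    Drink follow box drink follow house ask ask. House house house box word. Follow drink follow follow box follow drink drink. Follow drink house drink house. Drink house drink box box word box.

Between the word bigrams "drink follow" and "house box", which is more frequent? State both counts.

"drink follow" (4 vs 1)

"drink follow": 4 occurrences
"house box": 1 occurrence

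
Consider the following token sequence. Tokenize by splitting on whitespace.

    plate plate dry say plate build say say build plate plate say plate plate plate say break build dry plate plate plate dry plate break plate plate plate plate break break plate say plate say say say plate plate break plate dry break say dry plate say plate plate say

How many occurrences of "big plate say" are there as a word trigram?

Scanning the 48 overlapping trigram windows for "big plate say":
  (none found)

0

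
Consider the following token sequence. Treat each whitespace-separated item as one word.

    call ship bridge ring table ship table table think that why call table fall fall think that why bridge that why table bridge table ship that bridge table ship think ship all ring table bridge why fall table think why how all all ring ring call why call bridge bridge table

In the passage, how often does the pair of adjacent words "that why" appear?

3

Scanning the 50 overlapping bigram windows for "that why":
  position 10–11: that why
  position 17–18: that why
  position 20–21: that why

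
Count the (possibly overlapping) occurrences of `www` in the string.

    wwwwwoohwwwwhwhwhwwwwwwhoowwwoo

10

Sliding a length-3 window over the 31 characters (29 positions):
  position 1–3: www
  position 2–4: www
  position 3–5: www
  position 9–11: www
  position 10–12: www
  position 18–20: www
  position 19–21: www
  position 20–22: www
  position 21–23: www
  position 27–29: www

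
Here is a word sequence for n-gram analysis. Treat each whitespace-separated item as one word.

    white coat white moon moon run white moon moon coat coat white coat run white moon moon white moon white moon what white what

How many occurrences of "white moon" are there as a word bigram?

5

Scanning the 23 overlapping bigram windows for "white moon":
  position 3–4: white moon
  position 7–8: white moon
  position 15–16: white moon
  position 18–19: white moon
  position 20–21: white moon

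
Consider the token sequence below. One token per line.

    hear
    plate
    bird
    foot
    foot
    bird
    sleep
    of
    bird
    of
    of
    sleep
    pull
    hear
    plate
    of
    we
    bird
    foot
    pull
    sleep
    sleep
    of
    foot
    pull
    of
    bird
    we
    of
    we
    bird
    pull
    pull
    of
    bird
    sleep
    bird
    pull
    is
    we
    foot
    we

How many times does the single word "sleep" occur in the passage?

5

Scanning the 42 tokens for "sleep":
  position 7: sleep
  position 12: sleep
  position 21: sleep
  position 22: sleep
  position 36: sleep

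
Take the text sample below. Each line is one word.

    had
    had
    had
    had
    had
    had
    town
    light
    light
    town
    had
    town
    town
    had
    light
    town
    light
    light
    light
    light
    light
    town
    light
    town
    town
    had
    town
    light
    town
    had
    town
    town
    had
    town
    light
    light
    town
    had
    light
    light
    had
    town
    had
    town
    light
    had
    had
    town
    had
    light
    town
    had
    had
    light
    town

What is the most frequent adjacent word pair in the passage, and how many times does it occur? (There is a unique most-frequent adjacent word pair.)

"town had", 9 times

Bigram frequencies (highest first):
  town had: 9
  had town: 8
  light town: 8
  had had: 7
  light light: 7
  town light: 6
  … (3 more, each ≤ 4)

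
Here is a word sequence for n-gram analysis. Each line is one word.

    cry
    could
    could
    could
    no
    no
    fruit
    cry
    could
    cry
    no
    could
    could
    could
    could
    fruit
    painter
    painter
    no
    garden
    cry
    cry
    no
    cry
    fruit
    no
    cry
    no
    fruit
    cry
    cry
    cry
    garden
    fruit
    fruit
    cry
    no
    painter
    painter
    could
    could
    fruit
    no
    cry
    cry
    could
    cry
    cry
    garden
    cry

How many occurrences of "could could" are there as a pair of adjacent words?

Scanning the 49 overlapping bigram windows for "could could":
  position 2–3: could could
  position 3–4: could could
  position 12–13: could could
  position 13–14: could could
  position 14–15: could could
  position 40–41: could could

6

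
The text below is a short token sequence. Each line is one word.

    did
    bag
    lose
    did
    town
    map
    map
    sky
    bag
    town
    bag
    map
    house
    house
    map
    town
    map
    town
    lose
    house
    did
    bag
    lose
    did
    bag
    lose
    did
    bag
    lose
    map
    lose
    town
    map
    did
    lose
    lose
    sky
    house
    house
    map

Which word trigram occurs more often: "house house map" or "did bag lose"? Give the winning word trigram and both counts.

"house house map": 2 occurrences
"did bag lose": 4 occurrences

"did bag lose" (4 vs 2)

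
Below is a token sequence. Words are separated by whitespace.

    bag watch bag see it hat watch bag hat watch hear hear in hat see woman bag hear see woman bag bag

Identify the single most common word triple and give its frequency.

Trigram frequencies (highest first):
  see woman bag: 2
  bag watch bag: 1
  watch bag see: 1
  bag see it: 1
  see it hat: 1
  it hat watch: 1
  … (13 more, each ≤ 1)

"see woman bag", 2 times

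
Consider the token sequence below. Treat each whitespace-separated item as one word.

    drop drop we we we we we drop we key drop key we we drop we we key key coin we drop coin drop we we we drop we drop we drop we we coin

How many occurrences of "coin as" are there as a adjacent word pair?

Scanning the 34 overlapping bigram windows for "coin as":
  (none found)

0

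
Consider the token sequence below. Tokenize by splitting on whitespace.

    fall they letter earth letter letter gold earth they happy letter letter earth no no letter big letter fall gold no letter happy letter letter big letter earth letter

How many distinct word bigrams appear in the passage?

29 tokens → 28 bigram windows in total.
Repeated bigrams (each contributes count−1 duplicates):
  letter earth: 3
  letter letter: 3
  big letter: 2
  earth letter: 2
  happy letter: 2
  letter big: 2
  no letter: 2
9 duplicate windows → 28 − 9 = 19 distinct.

19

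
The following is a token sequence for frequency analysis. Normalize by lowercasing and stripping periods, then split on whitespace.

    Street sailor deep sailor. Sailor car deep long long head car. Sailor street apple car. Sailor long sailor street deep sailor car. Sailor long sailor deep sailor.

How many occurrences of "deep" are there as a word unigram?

Scanning the 27 tokens for "deep":
  position 3: deep
  position 7: deep
  position 20: deep
  position 26: deep

4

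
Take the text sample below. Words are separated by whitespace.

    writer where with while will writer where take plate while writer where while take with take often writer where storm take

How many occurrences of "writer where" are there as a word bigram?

Scanning the 20 overlapping bigram windows for "writer where":
  position 1–2: writer where
  position 6–7: writer where
  position 11–12: writer where
  position 18–19: writer where

4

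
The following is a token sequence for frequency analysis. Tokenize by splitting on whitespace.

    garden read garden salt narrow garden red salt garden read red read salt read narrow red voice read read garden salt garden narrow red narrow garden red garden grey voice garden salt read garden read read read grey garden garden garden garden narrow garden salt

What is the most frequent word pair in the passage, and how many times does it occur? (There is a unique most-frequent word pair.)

Bigram frequencies (highest first):
  garden salt: 4
  garden read: 3
  read garden: 3
  narrow garden: 3
  read read: 3
  garden garden: 3
  … (20 more, each ≤ 2)

"garden salt", 4 times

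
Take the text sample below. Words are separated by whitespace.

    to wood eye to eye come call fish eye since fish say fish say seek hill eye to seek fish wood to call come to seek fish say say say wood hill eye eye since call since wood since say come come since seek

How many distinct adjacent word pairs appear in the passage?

35

44 tokens → 43 bigram windows in total.
Repeated bigrams (each contributes count−1 duplicates):
  fish say: 3
  eye since: 2
  eye to: 2
  hill eye: 2
  say say: 2
  seek fish: 2
  to seek: 2
8 duplicate windows → 43 − 8 = 35 distinct.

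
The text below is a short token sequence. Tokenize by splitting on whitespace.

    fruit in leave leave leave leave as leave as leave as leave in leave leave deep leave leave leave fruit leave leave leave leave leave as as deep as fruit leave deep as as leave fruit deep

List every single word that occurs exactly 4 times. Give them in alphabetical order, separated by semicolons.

deep; fruit

Unigram counts meeting the condition (exactly 4 times):
  deep: 4
  fruit: 4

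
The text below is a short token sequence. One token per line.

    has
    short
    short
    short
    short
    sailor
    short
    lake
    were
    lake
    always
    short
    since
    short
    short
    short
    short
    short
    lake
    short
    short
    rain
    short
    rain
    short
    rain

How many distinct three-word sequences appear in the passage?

26 tokens → 24 trigram windows in total.
Repeated trigrams (each contributes count−1 duplicates):
  short short short: 5
  rain short rain: 2
  short rain short: 2
6 duplicate windows → 24 − 6 = 18 distinct.

18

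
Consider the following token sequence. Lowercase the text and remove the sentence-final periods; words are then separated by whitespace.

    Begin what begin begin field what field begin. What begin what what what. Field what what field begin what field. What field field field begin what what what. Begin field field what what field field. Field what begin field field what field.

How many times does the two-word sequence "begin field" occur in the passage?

Scanning the 41 overlapping bigram windows for "begin field":
  position 4–5: begin field
  position 29–30: begin field
  position 38–39: begin field

3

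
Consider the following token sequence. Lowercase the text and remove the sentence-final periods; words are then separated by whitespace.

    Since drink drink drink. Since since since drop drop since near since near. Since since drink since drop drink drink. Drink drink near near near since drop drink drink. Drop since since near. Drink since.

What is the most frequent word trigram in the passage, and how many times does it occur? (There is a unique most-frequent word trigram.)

"drink drink drink", 3 times

Trigram frequencies (highest first):
  drink drink drink: 3
  since near since: 2
  since drop drink: 2
  drop drink drink: 2
  since drink drink: 1
  drink drink since: 1
  … (22 more, each ≤ 1)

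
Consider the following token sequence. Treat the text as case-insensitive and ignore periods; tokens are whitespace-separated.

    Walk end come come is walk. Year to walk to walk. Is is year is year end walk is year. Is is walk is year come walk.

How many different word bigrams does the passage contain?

27 tokens → 26 bigram windows in total.
Repeated bigrams (each contributes count−1 duplicates):
  is year: 4
  walk is: 3
  is is: 2
  is walk: 2
  to walk: 2
  year is: 2
9 duplicate windows → 26 − 9 = 17 distinct.

17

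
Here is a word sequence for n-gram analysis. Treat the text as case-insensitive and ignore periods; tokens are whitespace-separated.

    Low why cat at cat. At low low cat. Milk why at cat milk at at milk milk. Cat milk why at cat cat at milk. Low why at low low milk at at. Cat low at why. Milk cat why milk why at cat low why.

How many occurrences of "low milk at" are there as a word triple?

1

Scanning the 45 overlapping trigram windows for "low milk at":
  position 31–33: low milk at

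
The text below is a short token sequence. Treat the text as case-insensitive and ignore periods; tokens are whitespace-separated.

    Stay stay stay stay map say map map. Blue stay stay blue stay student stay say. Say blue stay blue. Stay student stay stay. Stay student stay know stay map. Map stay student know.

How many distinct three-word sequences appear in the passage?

26

34 tokens → 32 trigram windows in total.
Repeated trigrams (each contributes count−1 duplicates):
  stay stay stay: 3
  stay student stay: 3
  blue stay student: 2
  stay blue stay: 2
6 duplicate windows → 32 − 6 = 26 distinct.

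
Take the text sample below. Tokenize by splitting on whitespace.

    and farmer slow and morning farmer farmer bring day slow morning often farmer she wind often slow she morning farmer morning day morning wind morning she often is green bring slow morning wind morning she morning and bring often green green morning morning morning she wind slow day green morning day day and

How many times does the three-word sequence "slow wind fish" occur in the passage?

0

Scanning the 51 overlapping trigram windows for "slow wind fish":
  (none found)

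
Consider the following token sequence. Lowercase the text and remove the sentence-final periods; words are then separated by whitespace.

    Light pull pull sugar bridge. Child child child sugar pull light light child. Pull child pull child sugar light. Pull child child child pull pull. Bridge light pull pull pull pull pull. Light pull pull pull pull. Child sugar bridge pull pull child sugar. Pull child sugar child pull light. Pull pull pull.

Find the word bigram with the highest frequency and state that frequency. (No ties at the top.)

"pull pull", 12 times

Bigram frequencies (highest first):
  pull pull: 12
  pull child: 6
  light pull: 5
  child sugar: 5
  child child: 4
  child pull: 4
  … (12 more, each ≤ 3)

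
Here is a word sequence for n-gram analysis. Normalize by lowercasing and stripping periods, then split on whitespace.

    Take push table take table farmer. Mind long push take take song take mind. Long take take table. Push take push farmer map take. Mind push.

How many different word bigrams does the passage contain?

26 tokens → 25 bigram windows in total.
Repeated bigrams (each contributes count−1 duplicates):
  mind long: 2
  push take: 2
  take mind: 2
  take push: 2
  take table: 2
  take take: 2
6 duplicate windows → 25 − 6 = 19 distinct.

19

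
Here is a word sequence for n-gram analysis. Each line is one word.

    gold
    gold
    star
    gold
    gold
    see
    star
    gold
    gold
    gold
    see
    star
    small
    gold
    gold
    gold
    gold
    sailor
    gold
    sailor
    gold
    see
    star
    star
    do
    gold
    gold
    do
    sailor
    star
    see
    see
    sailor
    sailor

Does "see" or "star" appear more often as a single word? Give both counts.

"see": 5 occurrences
"star": 6 occurrences

"star" (6 vs 5)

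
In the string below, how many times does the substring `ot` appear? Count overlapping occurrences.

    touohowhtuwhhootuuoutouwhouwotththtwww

2

Sliding a length-2 window over the 38 characters (37 positions):
  position 15–16: ot
  position 29–30: ot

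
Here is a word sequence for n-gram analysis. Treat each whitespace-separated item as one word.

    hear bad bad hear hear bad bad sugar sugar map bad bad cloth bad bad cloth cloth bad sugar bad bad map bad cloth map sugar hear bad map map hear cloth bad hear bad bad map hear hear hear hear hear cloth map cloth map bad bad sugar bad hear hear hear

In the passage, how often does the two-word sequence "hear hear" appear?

Scanning the 52 overlapping bigram windows for "hear hear":
  position 4–5: hear hear
  position 38–39: hear hear
  position 39–40: hear hear
  position 40–41: hear hear
  position 41–42: hear hear
  position 51–52: hear hear
  position 52–53: hear hear

7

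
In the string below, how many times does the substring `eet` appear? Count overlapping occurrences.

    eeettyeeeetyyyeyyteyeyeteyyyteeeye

Sliding a length-3 window over the 34 characters (32 positions):
  position 2–4: eet
  position 9–11: eet

2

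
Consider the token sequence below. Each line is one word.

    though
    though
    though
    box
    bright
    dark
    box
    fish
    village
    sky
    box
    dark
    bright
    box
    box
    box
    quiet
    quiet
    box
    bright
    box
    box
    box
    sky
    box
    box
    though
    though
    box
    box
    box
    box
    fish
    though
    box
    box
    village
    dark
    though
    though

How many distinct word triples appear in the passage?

32

40 tokens → 38 trigram windows in total.
Repeated trigrams (each contributes count−1 duplicates):
  box box box: 4
  bright box box: 2
  though box box: 2
  though though box: 2
6 duplicate windows → 38 − 6 = 32 distinct.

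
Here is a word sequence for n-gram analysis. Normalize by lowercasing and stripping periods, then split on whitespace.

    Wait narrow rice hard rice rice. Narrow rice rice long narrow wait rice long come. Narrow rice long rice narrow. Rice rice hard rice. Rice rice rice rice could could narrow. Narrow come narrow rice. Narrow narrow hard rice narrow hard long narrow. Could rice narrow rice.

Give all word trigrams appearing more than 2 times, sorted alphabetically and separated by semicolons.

rice narrow rice; rice rice rice

Trigram counts meeting the condition (more than 2 times):
  rice narrow rice: 3
  rice rice rice: 3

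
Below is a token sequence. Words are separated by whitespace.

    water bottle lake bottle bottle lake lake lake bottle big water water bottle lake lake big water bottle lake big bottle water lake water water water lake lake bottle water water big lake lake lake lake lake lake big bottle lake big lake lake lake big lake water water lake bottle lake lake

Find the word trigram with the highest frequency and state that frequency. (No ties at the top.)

Trigram frequencies (highest first):
  lake lake lake: 6
  water bottle lake: 3
  bottle lake lake: 3
  lake lake big: 3
  lake lake bottle: 2
  bottle lake big: 2
  … (27 more, each ≤ 2)

"lake lake lake", 6 times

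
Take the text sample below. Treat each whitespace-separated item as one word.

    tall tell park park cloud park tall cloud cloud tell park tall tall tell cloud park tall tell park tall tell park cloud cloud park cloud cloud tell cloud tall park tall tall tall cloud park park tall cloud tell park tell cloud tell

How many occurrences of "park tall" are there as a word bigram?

Scanning the 43 overlapping bigram windows for "park tall":
  position 6–7: park tall
  position 11–12: park tall
  position 16–17: park tall
  position 19–20: park tall
  position 31–32: park tall
  position 37–38: park tall

6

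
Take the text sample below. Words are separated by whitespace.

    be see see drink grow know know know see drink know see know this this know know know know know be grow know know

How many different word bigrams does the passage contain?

24 tokens → 23 bigram windows in total.
Repeated bigrams (each contributes count−1 duplicates):
  know know: 7
  grow know: 2
  know see: 2
  see drink: 2
9 duplicate windows → 23 − 9 = 14 distinct.

14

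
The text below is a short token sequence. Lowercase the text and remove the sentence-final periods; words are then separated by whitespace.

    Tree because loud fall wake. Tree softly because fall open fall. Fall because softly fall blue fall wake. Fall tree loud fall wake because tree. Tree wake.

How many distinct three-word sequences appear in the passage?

24

27 tokens → 25 trigram windows in total.
Repeated trigrams (each contributes count−1 duplicates):
  loud fall wake: 2
1 duplicate windows → 25 − 1 = 24 distinct.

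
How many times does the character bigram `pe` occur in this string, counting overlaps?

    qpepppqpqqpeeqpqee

Sliding a length-2 window over the 18 characters (17 positions):
  position 2–3: pe
  position 11–12: pe

2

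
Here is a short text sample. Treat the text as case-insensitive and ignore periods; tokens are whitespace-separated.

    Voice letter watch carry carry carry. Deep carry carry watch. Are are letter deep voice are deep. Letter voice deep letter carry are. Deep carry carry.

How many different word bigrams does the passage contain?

26 tokens → 25 bigram windows in total.
Repeated bigrams (each contributes count−1 duplicates):
  carry carry: 4
  are deep: 2
  deep carry: 2
  deep letter: 2
6 duplicate windows → 25 − 6 = 19 distinct.

19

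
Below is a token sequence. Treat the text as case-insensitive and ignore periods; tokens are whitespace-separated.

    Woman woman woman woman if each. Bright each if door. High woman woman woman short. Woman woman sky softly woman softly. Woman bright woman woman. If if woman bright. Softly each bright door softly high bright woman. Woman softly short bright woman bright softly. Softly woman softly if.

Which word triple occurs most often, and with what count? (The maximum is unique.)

Trigram frequencies (highest first):
  woman woman woman: 3
  woman woman if: 2
  softly woman softly: 2
  bright woman woman: 2
  woman bright softly: 2
  woman if each: 1
  … (34 more, each ≤ 1)

"woman woman woman", 3 times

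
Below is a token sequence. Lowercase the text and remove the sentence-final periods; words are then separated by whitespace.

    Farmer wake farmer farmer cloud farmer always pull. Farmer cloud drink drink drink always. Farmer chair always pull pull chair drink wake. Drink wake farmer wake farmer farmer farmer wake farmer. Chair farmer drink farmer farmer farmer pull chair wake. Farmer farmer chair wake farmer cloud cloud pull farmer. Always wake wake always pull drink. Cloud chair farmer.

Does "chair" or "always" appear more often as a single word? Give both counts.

"chair" (6 vs 5)

"chair": 6 occurrences
"always": 5 occurrences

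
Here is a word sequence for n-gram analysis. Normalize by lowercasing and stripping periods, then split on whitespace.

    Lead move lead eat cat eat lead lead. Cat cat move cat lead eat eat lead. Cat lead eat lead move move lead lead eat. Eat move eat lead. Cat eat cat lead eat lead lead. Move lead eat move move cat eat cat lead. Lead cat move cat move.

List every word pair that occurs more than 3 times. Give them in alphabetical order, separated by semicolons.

cat lead; eat lead; lead cat; lead eat; lead lead

Bigram counts meeting the condition (more than 3 times):
  cat lead: 4
  eat lead: 5
  lead cat: 4
  lead eat: 6
  lead lead: 4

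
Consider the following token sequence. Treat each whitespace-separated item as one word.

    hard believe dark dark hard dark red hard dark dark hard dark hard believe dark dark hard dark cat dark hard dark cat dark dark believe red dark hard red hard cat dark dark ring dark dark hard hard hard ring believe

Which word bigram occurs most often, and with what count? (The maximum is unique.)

Bigram frequencies (highest first):
  dark hard: 7
  dark dark: 6
  hard dark: 5
  cat dark: 3
  hard believe: 2
  believe dark: 2
  … (13 more, each ≤ 2)

"dark hard", 7 times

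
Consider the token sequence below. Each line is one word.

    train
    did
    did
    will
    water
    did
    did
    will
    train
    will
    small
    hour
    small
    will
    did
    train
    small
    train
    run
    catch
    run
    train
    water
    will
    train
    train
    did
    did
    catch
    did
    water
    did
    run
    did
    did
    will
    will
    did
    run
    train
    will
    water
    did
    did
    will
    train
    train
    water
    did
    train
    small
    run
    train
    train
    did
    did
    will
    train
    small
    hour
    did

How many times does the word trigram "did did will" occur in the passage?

Scanning the 59 overlapping trigram windows for "did did will":
  position 2–4: did did will
  position 6–8: did did will
  position 34–36: did did will
  position 43–45: did did will
  position 55–57: did did will

5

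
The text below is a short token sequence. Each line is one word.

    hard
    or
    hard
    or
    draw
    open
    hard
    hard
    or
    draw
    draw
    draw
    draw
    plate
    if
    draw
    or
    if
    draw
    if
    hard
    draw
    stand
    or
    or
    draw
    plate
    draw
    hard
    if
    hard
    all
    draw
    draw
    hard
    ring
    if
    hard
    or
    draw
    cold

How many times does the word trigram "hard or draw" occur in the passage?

3

Scanning the 39 overlapping trigram windows for "hard or draw":
  position 3–5: hard or draw
  position 8–10: hard or draw
  position 38–40: hard or draw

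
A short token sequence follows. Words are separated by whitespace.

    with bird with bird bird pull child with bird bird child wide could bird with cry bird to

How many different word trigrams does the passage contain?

18 tokens → 16 trigram windows in total.
Repeated trigrams (each contributes count−1 duplicates):
  with bird bird: 2
1 duplicate windows → 16 − 1 = 15 distinct.

15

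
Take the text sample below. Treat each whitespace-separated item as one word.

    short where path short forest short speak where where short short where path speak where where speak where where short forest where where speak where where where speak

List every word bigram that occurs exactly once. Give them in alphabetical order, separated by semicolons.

forest short; forest where; path short; path speak; short short; short speak

Bigram counts meeting the condition (exactly once):
  forest short: 1
  forest where: 1
  path short: 1
  path speak: 1
  short short: 1
  short speak: 1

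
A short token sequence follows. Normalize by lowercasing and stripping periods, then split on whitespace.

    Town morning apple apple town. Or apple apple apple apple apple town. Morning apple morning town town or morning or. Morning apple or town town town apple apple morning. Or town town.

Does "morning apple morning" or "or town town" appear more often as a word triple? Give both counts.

"morning apple morning": 1 occurrence
"or town town": 2 occurrences

"or town town" (2 vs 1)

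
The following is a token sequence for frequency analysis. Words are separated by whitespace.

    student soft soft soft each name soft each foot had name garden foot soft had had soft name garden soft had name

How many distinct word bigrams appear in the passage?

16

22 tokens → 21 bigram windows in total.
Repeated bigrams (each contributes count−1 duplicates):
  had name: 2
  name garden: 2
  soft each: 2
  soft had: 2
  soft soft: 2
5 duplicate windows → 21 − 5 = 16 distinct.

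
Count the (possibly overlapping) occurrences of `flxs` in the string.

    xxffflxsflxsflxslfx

Sliding a length-4 window over the 19 characters (16 positions):
  position 5–8: flxs
  position 9–12: flxs
  position 13–16: flxs

3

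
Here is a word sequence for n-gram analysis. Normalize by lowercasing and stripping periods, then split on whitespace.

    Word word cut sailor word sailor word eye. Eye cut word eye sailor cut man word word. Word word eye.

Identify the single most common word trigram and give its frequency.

"word word word", 2 times

Trigram frequencies (highest first):
  word word word: 2
  word word cut: 1
  word cut sailor: 1
  cut sailor word: 1
  sailor word sailor: 1
  word sailor word: 1
  … (11 more, each ≤ 1)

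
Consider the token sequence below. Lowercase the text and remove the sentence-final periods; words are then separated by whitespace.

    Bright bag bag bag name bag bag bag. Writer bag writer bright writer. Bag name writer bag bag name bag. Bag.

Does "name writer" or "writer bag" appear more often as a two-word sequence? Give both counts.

"name writer": 1 occurrence
"writer bag": 3 occurrences

"writer bag" (3 vs 1)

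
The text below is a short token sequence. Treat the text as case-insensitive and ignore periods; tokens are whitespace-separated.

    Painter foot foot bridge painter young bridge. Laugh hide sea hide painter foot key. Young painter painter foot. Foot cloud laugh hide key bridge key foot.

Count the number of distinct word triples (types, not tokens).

23

26 tokens → 24 trigram windows in total.
Repeated trigrams (each contributes count−1 duplicates):
  painter foot foot: 2
1 duplicate windows → 24 − 1 = 23 distinct.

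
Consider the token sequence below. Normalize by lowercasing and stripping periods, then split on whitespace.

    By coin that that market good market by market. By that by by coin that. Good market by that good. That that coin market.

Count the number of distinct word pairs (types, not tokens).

24 tokens → 23 bigram windows in total.
Repeated bigrams (each contributes count−1 duplicates):
  market by: 3
  by coin: 2
  by that: 2
  coin that: 2
  good market: 2
  that good: 2
  that that: 2
8 duplicate windows → 23 − 8 = 15 distinct.

15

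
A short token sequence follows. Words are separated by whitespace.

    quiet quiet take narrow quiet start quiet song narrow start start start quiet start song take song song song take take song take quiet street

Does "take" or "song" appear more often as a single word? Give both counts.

"take": 5 occurrences
"song": 6 occurrences

"song" (6 vs 5)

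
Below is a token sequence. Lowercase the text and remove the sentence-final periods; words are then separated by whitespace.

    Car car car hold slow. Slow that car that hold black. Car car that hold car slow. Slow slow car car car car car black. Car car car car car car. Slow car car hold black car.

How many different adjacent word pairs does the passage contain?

37 tokens → 36 bigram windows in total.
Repeated bigrams (each contributes count−1 duplicates):
  car car: 13
  black car: 3
  slow slow: 3
  car hold: 2
  car slow: 2
  car that: 2
  hold black: 2
  slow car: 2
  … (1 more repeated)
22 duplicate windows → 36 − 22 = 14 distinct.

14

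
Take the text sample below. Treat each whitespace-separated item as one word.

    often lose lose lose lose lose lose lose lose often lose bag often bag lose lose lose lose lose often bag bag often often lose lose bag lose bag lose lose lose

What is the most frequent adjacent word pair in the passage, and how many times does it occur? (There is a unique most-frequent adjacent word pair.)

Bigram frequencies (highest first):
  lose lose: 14
  often lose: 3
  lose bag: 3
  bag lose: 3
  lose often: 2
  bag often: 2
  … (3 more, each ≤ 2)

"lose lose", 14 times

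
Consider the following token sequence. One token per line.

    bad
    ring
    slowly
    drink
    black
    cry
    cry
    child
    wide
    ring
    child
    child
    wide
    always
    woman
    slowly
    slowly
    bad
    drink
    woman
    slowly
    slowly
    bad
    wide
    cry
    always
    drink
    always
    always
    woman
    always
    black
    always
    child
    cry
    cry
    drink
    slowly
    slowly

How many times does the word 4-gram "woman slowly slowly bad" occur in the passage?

Scanning the 36 overlapping 4-gram windows for "woman slowly slowly bad":
  position 15–18: woman slowly slowly bad
  position 20–23: woman slowly slowly bad

2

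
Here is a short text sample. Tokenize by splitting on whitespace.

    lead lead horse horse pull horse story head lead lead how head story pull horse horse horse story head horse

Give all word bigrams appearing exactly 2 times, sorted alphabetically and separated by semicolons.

horse story; lead lead; pull horse; story head

Bigram counts meeting the condition (exactly 2 times):
  horse story: 2
  lead lead: 2
  pull horse: 2
  story head: 2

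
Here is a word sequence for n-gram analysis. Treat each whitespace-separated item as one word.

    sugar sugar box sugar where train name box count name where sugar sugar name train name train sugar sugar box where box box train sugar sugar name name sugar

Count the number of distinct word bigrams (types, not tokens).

29 tokens → 28 bigram windows in total.
Repeated bigrams (each contributes count−1 duplicates):
  sugar sugar: 4
  name train: 2
  sugar box: 2
  sugar name: 2
  train name: 2
  train sugar: 2
8 duplicate windows → 28 − 8 = 20 distinct.

20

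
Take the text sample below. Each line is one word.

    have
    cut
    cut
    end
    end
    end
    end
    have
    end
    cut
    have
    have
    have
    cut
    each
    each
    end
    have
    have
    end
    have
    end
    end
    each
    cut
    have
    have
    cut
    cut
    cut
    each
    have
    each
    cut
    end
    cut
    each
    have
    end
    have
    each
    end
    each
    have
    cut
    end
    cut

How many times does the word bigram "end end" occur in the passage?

Scanning the 46 overlapping bigram windows for "end end":
  position 4–5: end end
  position 5–6: end end
  position 6–7: end end
  position 22–23: end end

4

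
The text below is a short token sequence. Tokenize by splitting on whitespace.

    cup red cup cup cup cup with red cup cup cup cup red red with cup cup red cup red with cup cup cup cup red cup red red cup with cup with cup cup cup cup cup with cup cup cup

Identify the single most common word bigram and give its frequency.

Bigram frequencies (highest first):
  cup cup: 16
  cup red: 6
  red cup: 5
  with cup: 5
  cup with: 4
  red red: 2
  … (2 more, each ≤ 2)

"cup cup", 16 times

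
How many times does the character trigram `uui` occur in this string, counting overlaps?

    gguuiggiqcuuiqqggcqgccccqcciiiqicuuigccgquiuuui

Sliding a length-3 window over the 47 characters (45 positions):
  position 3–5: uui
  position 11–13: uui
  position 34–36: uui
  position 45–47: uui

4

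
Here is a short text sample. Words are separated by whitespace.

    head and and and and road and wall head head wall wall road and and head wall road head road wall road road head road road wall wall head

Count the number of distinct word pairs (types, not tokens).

15

29 tokens → 28 bigram windows in total.
Repeated bigrams (each contributes count−1 duplicates):
  and and: 4
  wall road: 3
  head road: 2
  head wall: 2
  road and: 2
  road head: 2
  road road: 2
  road wall: 2
  … (2 more repeated)
13 duplicate windows → 28 − 13 = 15 distinct.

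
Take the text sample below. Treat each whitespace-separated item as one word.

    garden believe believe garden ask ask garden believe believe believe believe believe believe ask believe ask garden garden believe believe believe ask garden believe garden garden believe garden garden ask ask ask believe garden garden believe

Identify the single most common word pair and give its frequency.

"believe believe", 8 times

Bigram frequencies (highest first):
  believe believe: 8
  garden believe: 6
  believe garden: 4
  garden garden: 4
  ask ask: 3
  ask garden: 3
  … (3 more, each ≤ 3)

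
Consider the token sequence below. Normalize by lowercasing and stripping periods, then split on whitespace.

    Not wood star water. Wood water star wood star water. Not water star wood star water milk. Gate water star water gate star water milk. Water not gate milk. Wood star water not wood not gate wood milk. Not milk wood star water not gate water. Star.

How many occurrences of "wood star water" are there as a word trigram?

Scanning the 45 overlapping trigram windows for "wood star water":
  position 2–4: wood star water
  position 8–10: wood star water
  position 14–16: wood star water
  position 30–32: wood star water
  position 41–43: wood star water

5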